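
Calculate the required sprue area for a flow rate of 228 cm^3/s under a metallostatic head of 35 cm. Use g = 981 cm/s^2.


Formula: v = sqrt(2*g*h), A = Q/v
Velocity: v = sqrt(2 * 981 * 35) = sqrt(68670) = 262.0496 cm/s
Sprue area: A = Q / v = 228 / 262.0496 = 0.8701 cm^2

Final answer: 0.8701 cm^2


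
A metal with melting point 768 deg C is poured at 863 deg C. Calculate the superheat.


Formula: Superheat = T_pour - T_melt
Superheat = 863 - 768 = 95 deg C

Final answer: 95 deg C


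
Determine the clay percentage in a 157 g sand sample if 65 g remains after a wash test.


Formula: Clay% = (W_total - W_washed) / W_total * 100
Clay mass = 157 - 65 = 92 g
Clay% = 92 / 157 * 100 = 58.5987%

Answer: 58.5987%


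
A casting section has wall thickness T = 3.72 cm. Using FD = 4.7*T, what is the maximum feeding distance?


Formula: FD = 4.7 * T  (riser feeding-distance rule)
FD = 4.7 * 3.72 cm = 17.4840 cm

Final answer: 17.4840 cm


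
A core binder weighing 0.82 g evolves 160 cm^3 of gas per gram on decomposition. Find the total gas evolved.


Formula: V_gas = W_binder * gas_evolution_rate
V = 0.82 g * 160 cm^3/g = 131.2000 cm^3

Final answer: 131.2000 cm^3


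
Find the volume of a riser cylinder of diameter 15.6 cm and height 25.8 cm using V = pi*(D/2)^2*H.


Formula: V = pi * (D/2)^2 * H  (cylinder volume)
Radius = D/2 = 15.6/2 = 7.8 cm
V = pi * 7.8^2 * 25.8 = 4931.2700 cm^3

Final answer: 4931.2700 cm^3


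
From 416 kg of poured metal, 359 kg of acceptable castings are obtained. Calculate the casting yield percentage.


Formula: Casting Yield = (W_good / W_total) * 100
Yield = (359 kg / 416 kg) * 100 = 86.2981%

Answer: 86.2981%


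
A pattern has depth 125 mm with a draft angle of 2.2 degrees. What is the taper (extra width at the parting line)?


Formula: taper = depth * tan(draft_angle)
tan(2.2 deg) = 0.0384161
taper = 125 mm * 0.0384161 = 4.8020 mm

4.8020 mm


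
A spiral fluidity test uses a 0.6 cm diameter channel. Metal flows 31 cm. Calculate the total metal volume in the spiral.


Formula: V = pi * (d/2)^2 * L  (cylinder volume)
Radius = 0.6/2 = 0.3 cm
V = pi * 0.3^2 * 31 = 8.7650 cm^3

8.7650 cm^3


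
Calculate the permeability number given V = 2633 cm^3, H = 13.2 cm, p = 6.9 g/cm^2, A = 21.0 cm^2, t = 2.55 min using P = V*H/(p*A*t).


Formula: Permeability Number P = (V * H) / (p * A * t)
Numerator: V * H = 2633 * 13.2 = 34755.6
Denominator: p * A * t = 6.9 * 21.0 * 2.55 = 369.495
P = 34755.6 / 369.495 = 94.0624

Answer: 94.0624


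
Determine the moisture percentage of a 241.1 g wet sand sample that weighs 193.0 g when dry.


Formula: MC = (W_wet - W_dry) / W_wet * 100
Water mass = 241.1 - 193.0 = 48.1 g
MC = 48.1 / 241.1 * 100 = 19.9502%

Final answer: 19.9502%


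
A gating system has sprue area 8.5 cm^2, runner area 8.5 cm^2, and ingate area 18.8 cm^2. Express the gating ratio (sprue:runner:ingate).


Sprue:Runner:Ingate = 1 : 8.5/8.5 : 18.8/8.5 = 1:1.00:2.21

1:1.00:2.21


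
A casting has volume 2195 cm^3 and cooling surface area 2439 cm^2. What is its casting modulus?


Formula: Casting Modulus M = V / A
M = 2195 cm^3 / 2439 cm^2 = 0.9000 cm

Final answer: 0.9000 cm


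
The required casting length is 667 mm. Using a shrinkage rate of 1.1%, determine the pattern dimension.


Formula: L_pattern = L_casting * (1 + shrinkage_rate/100)
Shrinkage factor = 1 + 1.1/100 = 1.011
L_pattern = 667 mm * 1.011 = 674.3370 mm

Answer: 674.3370 mm


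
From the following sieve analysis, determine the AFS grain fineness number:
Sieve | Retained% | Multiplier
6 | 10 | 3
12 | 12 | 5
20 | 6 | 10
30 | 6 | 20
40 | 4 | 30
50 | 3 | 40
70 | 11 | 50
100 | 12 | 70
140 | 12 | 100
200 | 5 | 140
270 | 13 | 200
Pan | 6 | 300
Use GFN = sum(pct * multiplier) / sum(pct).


Formula: GFN = sum(pct * multiplier) / sum(pct)
sum(pct * multiplier) = 8200
sum(pct) = 100
GFN = 8200 / 100 = 82.00

Final answer: 82.00


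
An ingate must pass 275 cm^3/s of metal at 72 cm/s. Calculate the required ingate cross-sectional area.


Formula: A_ingate = Q / v  (continuity equation)
A = 275 cm^3/s / 72 cm/s = 3.8194 cm^2


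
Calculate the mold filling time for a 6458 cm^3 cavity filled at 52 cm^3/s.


Formula: t_fill = V_mold / Q_flow
t = 6458 cm^3 / 52 cm^3/s = 124.1923 s


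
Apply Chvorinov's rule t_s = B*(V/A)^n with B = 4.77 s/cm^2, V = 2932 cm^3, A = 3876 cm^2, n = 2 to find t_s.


Formula: t_s = B * (V/A)^n  (Chvorinov's rule, n=2)
Modulus M = V/A = 2932/3876 = 0.756450 cm
M^2 = 0.756450^2 = 0.572217 cm^2
t_s = 4.77 * 0.572217 = 2.7295 s

Answer: 2.7295 s


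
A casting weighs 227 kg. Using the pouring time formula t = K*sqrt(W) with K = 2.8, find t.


Formula: t = K * sqrt(W)
sqrt(W) = sqrt(227) = 15.06652
t = 2.8 * 15.06652 = 42.1863 s

Final answer: 42.1863 s


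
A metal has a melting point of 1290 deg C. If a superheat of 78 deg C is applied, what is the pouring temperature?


Formula: T_pour = T_melt + Superheat
T_pour = 1290 + 78 = 1368 deg C

Answer: 1368 deg C


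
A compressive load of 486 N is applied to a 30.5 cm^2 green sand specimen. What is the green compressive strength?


Formula: Compressive Strength = Force / Area
Strength = 486 N / 30.5 cm^2 = 15.9344 N/cm^2


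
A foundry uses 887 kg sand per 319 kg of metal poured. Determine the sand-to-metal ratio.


Formula: Sand-to-Metal Ratio = W_sand / W_metal
Ratio = 887 kg / 319 kg = 2.7806

Answer: 2.7806


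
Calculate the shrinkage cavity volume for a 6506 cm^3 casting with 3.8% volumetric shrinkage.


Formula: V_shrink = V_casting * shrinkage_pct / 100
V_shrink = 6506 cm^3 * 3.8 / 100 = 247.2280 cm^3

Answer: 247.2280 cm^3


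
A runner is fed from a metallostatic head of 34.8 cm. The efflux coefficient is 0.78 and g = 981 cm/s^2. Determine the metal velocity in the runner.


Formula: v = Cd * sqrt(2 * g * h)  (Torricelli with discharge coefficient)
2*g*h = 2 * 981 * 34.8 = 68277.6 cm^2/s^2
sqrt(68277.6) = 261.29983 cm/s
v = 0.78 * 261.29983 = 203.8139 cm/s

Answer: 203.8139 cm/s


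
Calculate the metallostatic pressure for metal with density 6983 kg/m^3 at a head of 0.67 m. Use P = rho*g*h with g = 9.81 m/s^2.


Formula: P = rho * g * h
rho * g = 6983 * 9.81 = 68503.23 N/m^3
P = 68503.23 * 0.67 = 45897.1641 Pa


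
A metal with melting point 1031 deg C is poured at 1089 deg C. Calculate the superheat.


Formula: Superheat = T_pour - T_melt
Superheat = 1089 - 1031 = 58 deg C

Final answer: 58 deg C


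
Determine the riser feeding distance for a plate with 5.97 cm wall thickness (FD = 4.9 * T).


Formula: FD = 4.9 * T  (riser feeding-distance rule)
FD = 4.9 * 5.97 cm = 29.2530 cm

Final answer: 29.2530 cm


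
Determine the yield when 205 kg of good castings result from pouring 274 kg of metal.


Formula: Casting Yield = (W_good / W_total) * 100
Yield = (205 kg / 274 kg) * 100 = 74.8175%

Final answer: 74.8175%


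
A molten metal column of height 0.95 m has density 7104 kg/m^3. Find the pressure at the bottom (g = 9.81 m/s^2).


Formula: P = rho * g * h
rho * g = 7104 * 9.81 = 69690.24 N/m^3
P = 69690.24 * 0.95 = 66205.7280 Pa

Final answer: 66205.7280 Pa


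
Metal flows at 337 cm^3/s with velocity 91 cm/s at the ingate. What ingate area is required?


Formula: A_ingate = Q / v  (continuity equation)
A = 337 cm^3/s / 91 cm/s = 3.7033 cm^2

3.7033 cm^2


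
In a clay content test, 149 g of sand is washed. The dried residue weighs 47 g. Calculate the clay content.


Formula: Clay% = (W_total - W_washed) / W_total * 100
Clay mass = 149 - 47 = 102 g
Clay% = 102 / 149 * 100 = 68.4564%

68.4564%


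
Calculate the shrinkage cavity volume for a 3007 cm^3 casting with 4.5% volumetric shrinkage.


Formula: V_shrink = V_casting * shrinkage_pct / 100
V_shrink = 3007 cm^3 * 4.5 / 100 = 135.3150 cm^3


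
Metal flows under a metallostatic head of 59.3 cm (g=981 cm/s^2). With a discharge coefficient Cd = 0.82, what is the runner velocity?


Formula: v = Cd * sqrt(2 * g * h)  (Torricelli with discharge coefficient)
2*g*h = 2 * 981 * 59.3 = 116346.6 cm^2/s^2
sqrt(116346.6) = 341.09617 cm/s
v = 0.82 * 341.09617 = 279.6989 cm/s

Final answer: 279.6989 cm/s


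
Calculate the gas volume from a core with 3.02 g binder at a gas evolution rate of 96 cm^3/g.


Formula: V_gas = W_binder * gas_evolution_rate
V = 3.02 g * 96 cm^3/g = 289.9200 cm^3


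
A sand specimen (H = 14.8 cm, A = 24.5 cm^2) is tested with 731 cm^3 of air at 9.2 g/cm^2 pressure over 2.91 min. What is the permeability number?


Formula: Permeability Number P = (V * H) / (p * A * t)
Numerator: V * H = 731 * 14.8 = 10818.8
Denominator: p * A * t = 9.2 * 24.5 * 2.91 = 655.914
P = 10818.8 / 655.914 = 16.4942

Answer: 16.4942


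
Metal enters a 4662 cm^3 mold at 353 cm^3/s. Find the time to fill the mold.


Formula: t_fill = V_mold / Q_flow
t = 4662 cm^3 / 353 cm^3/s = 13.2068 s


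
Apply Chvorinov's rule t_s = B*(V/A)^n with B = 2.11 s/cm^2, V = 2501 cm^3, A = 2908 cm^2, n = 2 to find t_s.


Formula: t_s = B * (V/A)^n  (Chvorinov's rule, n=2)
Modulus M = V/A = 2501/2908 = 0.860041 cm
M^2 = 0.860041^2 = 0.739671 cm^2
t_s = 2.11 * 0.739671 = 1.5607 s

1.5607 s


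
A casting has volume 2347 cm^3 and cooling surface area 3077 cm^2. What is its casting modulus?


Formula: Casting Modulus M = V / A
M = 2347 cm^3 / 3077 cm^2 = 0.7628 cm

Final answer: 0.7628 cm


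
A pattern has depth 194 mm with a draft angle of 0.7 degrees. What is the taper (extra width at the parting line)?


Formula: taper = depth * tan(draft_angle)
tan(0.7 deg) = 0.0122179
taper = 194 mm * 0.0122179 = 2.3703 mm

2.3703 mm


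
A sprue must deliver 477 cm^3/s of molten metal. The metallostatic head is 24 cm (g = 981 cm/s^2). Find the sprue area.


Formula: v = sqrt(2*g*h), A = Q/v
Velocity: v = sqrt(2 * 981 * 24) = sqrt(47088) = 216.9977 cm/s
Sprue area: A = Q / v = 477 / 216.9977 = 2.1982 cm^2

Final answer: 2.1982 cm^2


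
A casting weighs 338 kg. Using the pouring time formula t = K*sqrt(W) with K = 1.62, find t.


Formula: t = K * sqrt(W)
sqrt(W) = sqrt(338) = 18.38478
t = 1.62 * 18.38478 = 29.7833 s

29.7833 s


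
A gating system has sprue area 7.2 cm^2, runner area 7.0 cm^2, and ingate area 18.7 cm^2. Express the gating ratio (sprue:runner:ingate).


Sprue:Runner:Ingate = 1 : 7.0/7.2 : 18.7/7.2 = 1:0.97:2.60

1:0.97:2.60


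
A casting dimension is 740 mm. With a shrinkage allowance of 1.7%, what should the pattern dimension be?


Formula: L_pattern = L_casting * (1 + shrinkage_rate/100)
Shrinkage factor = 1 + 1.7/100 = 1.017
L_pattern = 740 mm * 1.017 = 752.5800 mm

Answer: 752.5800 mm


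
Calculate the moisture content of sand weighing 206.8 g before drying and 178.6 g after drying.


Formula: MC = (W_wet - W_dry) / W_wet * 100
Water mass = 206.8 - 178.6 = 28.2 g
MC = 28.2 / 206.8 * 100 = 13.6364%

Final answer: 13.6364%


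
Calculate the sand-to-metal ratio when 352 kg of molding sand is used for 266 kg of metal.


Formula: Sand-to-Metal Ratio = W_sand / W_metal
Ratio = 352 kg / 266 kg = 1.3233


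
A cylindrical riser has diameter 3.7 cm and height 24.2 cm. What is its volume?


Formula: V = pi * (D/2)^2 * H  (cylinder volume)
Radius = D/2 = 3.7/2 = 1.85 cm
V = pi * 1.85^2 * 24.2 = 260.2008 cm^3

260.2008 cm^3


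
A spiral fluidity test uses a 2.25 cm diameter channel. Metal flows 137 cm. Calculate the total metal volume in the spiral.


Formula: V = pi * (d/2)^2 * L  (cylinder volume)
Radius = 2.25/2 = 1.125 cm
V = pi * 1.125^2 * 137 = 544.7227 cm^3


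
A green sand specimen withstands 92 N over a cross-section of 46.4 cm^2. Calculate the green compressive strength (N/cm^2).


Formula: Compressive Strength = Force / Area
Strength = 92 N / 46.4 cm^2 = 1.9828 N/cm^2


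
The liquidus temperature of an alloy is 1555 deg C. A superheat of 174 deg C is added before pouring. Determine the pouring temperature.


Formula: T_pour = T_melt + Superheat
T_pour = 1555 + 174 = 1729 deg C

Final answer: 1729 deg C


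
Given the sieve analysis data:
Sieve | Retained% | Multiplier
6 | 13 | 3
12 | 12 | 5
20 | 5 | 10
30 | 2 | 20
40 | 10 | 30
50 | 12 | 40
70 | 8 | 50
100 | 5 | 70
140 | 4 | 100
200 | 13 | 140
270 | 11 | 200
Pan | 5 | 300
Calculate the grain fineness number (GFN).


Formula: GFN = sum(pct * multiplier) / sum(pct)
sum(pct * multiplier) = 7639
sum(pct) = 100
GFN = 7639 / 100 = 76.39


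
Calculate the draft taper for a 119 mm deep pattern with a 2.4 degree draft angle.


Formula: taper = depth * tan(draft_angle)
tan(2.4 deg) = 0.0419124
taper = 119 mm * 0.0419124 = 4.9876 mm


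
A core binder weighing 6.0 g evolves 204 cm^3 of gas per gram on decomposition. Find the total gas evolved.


Formula: V_gas = W_binder * gas_evolution_rate
V = 6.0 g * 204 cm^3/g = 1224.0000 cm^3

Final answer: 1224.0000 cm^3


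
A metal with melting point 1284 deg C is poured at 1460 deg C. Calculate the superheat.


Formula: Superheat = T_pour - T_melt
Superheat = 1460 - 1284 = 176 deg C

176 deg C


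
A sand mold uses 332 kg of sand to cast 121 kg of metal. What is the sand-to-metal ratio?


Formula: Sand-to-Metal Ratio = W_sand / W_metal
Ratio = 332 kg / 121 kg = 2.7438

2.7438


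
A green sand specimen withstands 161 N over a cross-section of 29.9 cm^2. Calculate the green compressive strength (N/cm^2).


Formula: Compressive Strength = Force / Area
Strength = 161 N / 29.9 cm^2 = 5.3846 N/cm^2

5.3846 N/cm^2


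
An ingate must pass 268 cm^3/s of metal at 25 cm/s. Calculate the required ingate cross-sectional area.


Formula: A_ingate = Q / v  (continuity equation)
A = 268 cm^3/s / 25 cm/s = 10.7200 cm^2

Final answer: 10.7200 cm^2


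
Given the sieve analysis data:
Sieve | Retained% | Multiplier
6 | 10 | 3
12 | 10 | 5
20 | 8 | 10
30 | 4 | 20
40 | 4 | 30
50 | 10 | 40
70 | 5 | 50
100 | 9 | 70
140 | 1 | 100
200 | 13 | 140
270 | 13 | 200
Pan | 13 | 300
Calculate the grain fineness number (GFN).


Formula: GFN = sum(pct * multiplier) / sum(pct)
sum(pct * multiplier) = 10060
sum(pct) = 100
GFN = 10060 / 100 = 100.60


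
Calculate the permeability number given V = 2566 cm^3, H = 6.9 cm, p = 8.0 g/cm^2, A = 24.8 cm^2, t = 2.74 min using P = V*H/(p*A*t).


Formula: Permeability Number P = (V * H) / (p * A * t)
Numerator: V * H = 2566 * 6.9 = 17705.4
Denominator: p * A * t = 8.0 * 24.8 * 2.74 = 543.616
P = 17705.4 / 543.616 = 32.5697

Final answer: 32.5697


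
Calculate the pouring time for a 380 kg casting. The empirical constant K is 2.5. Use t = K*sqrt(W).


Formula: t = K * sqrt(W)
sqrt(W) = sqrt(380) = 19.49359
t = 2.5 * 19.49359 = 48.7340 s


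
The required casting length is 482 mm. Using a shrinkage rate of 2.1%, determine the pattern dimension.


Formula: L_pattern = L_casting * (1 + shrinkage_rate/100)
Shrinkage factor = 1 + 2.1/100 = 1.021
L_pattern = 482 mm * 1.021 = 492.1220 mm

492.1220 mm


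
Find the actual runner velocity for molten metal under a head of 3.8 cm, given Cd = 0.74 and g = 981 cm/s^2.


Formula: v = Cd * sqrt(2 * g * h)  (Torricelli with discharge coefficient)
2*g*h = 2 * 981 * 3.8 = 7455.6 cm^2/s^2
sqrt(7455.6) = 86.34582 cm/s
v = 0.74 * 86.34582 = 63.8959 cm/s

Answer: 63.8959 cm/s


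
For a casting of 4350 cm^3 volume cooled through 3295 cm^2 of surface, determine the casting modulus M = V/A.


Formula: Casting Modulus M = V / A
M = 4350 cm^3 / 3295 cm^2 = 1.3202 cm

Answer: 1.3202 cm


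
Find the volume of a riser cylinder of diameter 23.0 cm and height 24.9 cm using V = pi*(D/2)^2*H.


Formula: V = pi * (D/2)^2 * H  (cylinder volume)
Radius = D/2 = 23.0/2 = 11.5 cm
V = pi * 11.5^2 * 24.9 = 10345.3431 cm^3


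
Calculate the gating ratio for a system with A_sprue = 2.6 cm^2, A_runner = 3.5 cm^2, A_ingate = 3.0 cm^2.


Sprue:Runner:Ingate = 1 : 3.5/2.6 : 3.0/2.6 = 1:1.35:1.15

1:1.35:1.15


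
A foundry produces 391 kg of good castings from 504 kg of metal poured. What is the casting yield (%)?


Formula: Casting Yield = (W_good / W_total) * 100
Yield = (391 kg / 504 kg) * 100 = 77.5794%

Answer: 77.5794%


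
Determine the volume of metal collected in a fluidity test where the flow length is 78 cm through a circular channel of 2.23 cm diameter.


Formula: V = pi * (d/2)^2 * L  (cylinder volume)
Radius = 2.23/2 = 1.115 cm
V = pi * 1.115^2 * 78 = 304.6451 cm^3

Answer: 304.6451 cm^3


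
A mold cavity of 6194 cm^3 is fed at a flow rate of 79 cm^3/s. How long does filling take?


Formula: t_fill = V_mold / Q_flow
t = 6194 cm^3 / 79 cm^3/s = 78.4051 s


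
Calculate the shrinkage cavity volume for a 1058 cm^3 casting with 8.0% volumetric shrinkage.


Formula: V_shrink = V_casting * shrinkage_pct / 100
V_shrink = 1058 cm^3 * 8.0 / 100 = 84.6400 cm^3

Answer: 84.6400 cm^3


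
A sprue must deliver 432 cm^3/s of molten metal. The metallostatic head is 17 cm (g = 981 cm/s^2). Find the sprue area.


Formula: v = sqrt(2*g*h), A = Q/v
Velocity: v = sqrt(2 * 981 * 17) = sqrt(33354) = 182.6308 cm/s
Sprue area: A = Q / v = 432 / 182.6308 = 2.3654 cm^2

2.3654 cm^2


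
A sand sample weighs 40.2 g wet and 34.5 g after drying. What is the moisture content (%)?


Formula: MC = (W_wet - W_dry) / W_wet * 100
Water mass = 40.2 - 34.5 = 5.7 g
MC = 5.7 / 40.2 * 100 = 14.1791%

Final answer: 14.1791%


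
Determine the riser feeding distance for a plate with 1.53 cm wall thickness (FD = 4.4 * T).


Formula: FD = 4.4 * T  (riser feeding-distance rule)
FD = 4.4 * 1.53 cm = 6.7320 cm

6.7320 cm


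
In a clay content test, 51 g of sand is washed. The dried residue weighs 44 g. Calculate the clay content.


Formula: Clay% = (W_total - W_washed) / W_total * 100
Clay mass = 51 - 44 = 7 g
Clay% = 7 / 51 * 100 = 13.7255%


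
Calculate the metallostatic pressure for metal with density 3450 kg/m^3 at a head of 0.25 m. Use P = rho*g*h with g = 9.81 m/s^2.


Formula: P = rho * g * h
rho * g = 3450 * 9.81 = 33844.5 N/m^3
P = 33844.5 * 0.25 = 8461.1250 Pa

8461.1250 Pa


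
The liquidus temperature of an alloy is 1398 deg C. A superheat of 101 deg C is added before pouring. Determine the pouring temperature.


Formula: T_pour = T_melt + Superheat
T_pour = 1398 + 101 = 1499 deg C

Answer: 1499 deg C


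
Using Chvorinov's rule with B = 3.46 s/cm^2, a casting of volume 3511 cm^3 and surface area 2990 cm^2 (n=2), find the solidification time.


Formula: t_s = B * (V/A)^n  (Chvorinov's rule, n=2)
Modulus M = V/A = 3511/2990 = 1.174247 cm
M^2 = 1.174247^2 = 1.378856 cm^2
t_s = 3.46 * 1.378856 = 4.7708 s

Answer: 4.7708 s


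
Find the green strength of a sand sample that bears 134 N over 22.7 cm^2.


Formula: Compressive Strength = Force / Area
Strength = 134 N / 22.7 cm^2 = 5.9031 N/cm^2


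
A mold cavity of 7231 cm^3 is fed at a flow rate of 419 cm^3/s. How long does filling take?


Formula: t_fill = V_mold / Q_flow
t = 7231 cm^3 / 419 cm^3/s = 17.2578 s

17.2578 s


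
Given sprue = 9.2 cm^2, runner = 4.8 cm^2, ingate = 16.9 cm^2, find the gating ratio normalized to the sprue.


Sprue:Runner:Ingate = 1 : 4.8/9.2 : 16.9/9.2 = 1:0.52:1.84

Final answer: 1:0.52:1.84


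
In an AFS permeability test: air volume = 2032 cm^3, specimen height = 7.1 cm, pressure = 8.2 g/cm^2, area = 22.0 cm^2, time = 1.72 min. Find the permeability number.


Formula: Permeability Number P = (V * H) / (p * A * t)
Numerator: V * H = 2032 * 7.1 = 14427.2
Denominator: p * A * t = 8.2 * 22.0 * 1.72 = 310.288
P = 14427.2 / 310.288 = 46.4962


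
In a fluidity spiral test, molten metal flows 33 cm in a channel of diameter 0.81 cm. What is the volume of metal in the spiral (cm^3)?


Formula: V = pi * (d/2)^2 * L  (cylinder volume)
Radius = 0.81/2 = 0.405 cm
V = pi * 0.405^2 * 33 = 17.0049 cm^3

Final answer: 17.0049 cm^3


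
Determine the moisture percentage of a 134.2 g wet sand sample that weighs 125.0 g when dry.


Formula: MC = (W_wet - W_dry) / W_wet * 100
Water mass = 134.2 - 125.0 = 9.2 g
MC = 9.2 / 134.2 * 100 = 6.8554%

6.8554%


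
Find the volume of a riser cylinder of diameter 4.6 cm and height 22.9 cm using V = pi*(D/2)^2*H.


Formula: V = pi * (D/2)^2 * H  (cylinder volume)
Radius = D/2 = 4.6/2 = 2.3 cm
V = pi * 2.3^2 * 22.9 = 380.5757 cm^3

Answer: 380.5757 cm^3


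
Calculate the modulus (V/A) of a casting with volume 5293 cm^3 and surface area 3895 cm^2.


Formula: Casting Modulus M = V / A
M = 5293 cm^3 / 3895 cm^2 = 1.3589 cm

1.3589 cm


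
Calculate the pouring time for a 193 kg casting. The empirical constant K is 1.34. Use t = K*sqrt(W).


Formula: t = K * sqrt(W)
sqrt(W) = sqrt(193) = 13.89244
t = 1.34 * 13.89244 = 18.6159 s

Answer: 18.6159 s


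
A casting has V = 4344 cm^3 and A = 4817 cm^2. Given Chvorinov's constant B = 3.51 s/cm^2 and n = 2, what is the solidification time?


Formula: t_s = B * (V/A)^n  (Chvorinov's rule, n=2)
Modulus M = V/A = 4344/4817 = 0.901806 cm
M^2 = 0.901806^2 = 0.813254 cm^2
t_s = 3.51 * 0.813254 = 2.8545 s

2.8545 s


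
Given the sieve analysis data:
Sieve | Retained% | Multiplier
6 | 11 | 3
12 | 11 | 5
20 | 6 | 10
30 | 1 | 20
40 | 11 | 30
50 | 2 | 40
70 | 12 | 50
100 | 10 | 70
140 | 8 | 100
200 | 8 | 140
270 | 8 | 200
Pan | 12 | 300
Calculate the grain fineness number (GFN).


Formula: GFN = sum(pct * multiplier) / sum(pct)
sum(pct * multiplier) = 8998
sum(pct) = 100
GFN = 8998 / 100 = 89.98

89.98


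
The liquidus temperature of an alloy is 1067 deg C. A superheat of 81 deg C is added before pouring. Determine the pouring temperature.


Formula: T_pour = T_melt + Superheat
T_pour = 1067 + 81 = 1148 deg C

Answer: 1148 deg C


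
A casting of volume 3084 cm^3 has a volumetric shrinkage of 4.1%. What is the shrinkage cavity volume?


Formula: V_shrink = V_casting * shrinkage_pct / 100
V_shrink = 3084 cm^3 * 4.1 / 100 = 126.4440 cm^3

Answer: 126.4440 cm^3


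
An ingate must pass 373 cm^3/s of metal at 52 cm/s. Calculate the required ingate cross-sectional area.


Formula: A_ingate = Q / v  (continuity equation)
A = 373 cm^3/s / 52 cm/s = 7.1731 cm^2

7.1731 cm^2


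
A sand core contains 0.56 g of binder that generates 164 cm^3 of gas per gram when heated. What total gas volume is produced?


Formula: V_gas = W_binder * gas_evolution_rate
V = 0.56 g * 164 cm^3/g = 91.8400 cm^3

Answer: 91.8400 cm^3


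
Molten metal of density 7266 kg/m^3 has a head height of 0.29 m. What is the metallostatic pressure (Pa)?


Formula: P = rho * g * h
rho * g = 7266 * 9.81 = 71279.46 N/m^3
P = 71279.46 * 0.29 = 20671.0434 Pa

20671.0434 Pa


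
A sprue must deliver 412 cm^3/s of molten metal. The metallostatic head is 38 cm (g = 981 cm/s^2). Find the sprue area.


Formula: v = sqrt(2*g*h), A = Q/v
Velocity: v = sqrt(2 * 981 * 38) = sqrt(74556) = 273.0494 cm/s
Sprue area: A = Q / v = 412 / 273.0494 = 1.5089 cm^2

Final answer: 1.5089 cm^2


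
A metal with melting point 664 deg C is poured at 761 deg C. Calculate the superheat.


Formula: Superheat = T_pour - T_melt
Superheat = 761 - 664 = 97 deg C

Answer: 97 deg C


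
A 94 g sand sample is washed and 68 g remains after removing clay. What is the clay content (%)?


Formula: Clay% = (W_total - W_washed) / W_total * 100
Clay mass = 94 - 68 = 26 g
Clay% = 26 / 94 * 100 = 27.6596%


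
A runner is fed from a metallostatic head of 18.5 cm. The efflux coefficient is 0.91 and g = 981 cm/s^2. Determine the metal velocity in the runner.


Formula: v = Cd * sqrt(2 * g * h)  (Torricelli with discharge coefficient)
2*g*h = 2 * 981 * 18.5 = 36297.0 cm^2/s^2
sqrt(36297.0) = 190.51772 cm/s
v = 0.91 * 190.51772 = 173.3711 cm/s

173.3711 cm/s


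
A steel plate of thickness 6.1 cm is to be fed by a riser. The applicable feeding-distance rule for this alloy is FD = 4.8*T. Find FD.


Formula: FD = 4.8 * T  (riser feeding-distance rule)
FD = 4.8 * 6.1 cm = 29.2800 cm


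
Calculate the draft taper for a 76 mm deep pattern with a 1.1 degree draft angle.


Formula: taper = depth * tan(draft_angle)
tan(1.1 deg) = 0.0192010
taper = 76 mm * 0.0192010 = 1.4593 mm


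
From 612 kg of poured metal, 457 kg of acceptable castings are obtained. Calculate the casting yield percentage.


Formula: Casting Yield = (W_good / W_total) * 100
Yield = (457 kg / 612 kg) * 100 = 74.6732%

74.6732%


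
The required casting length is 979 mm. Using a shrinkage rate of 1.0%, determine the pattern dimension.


Formula: L_pattern = L_casting * (1 + shrinkage_rate/100)
Shrinkage factor = 1 + 1.0/100 = 1.01
L_pattern = 979 mm * 1.01 = 988.7900 mm

Final answer: 988.7900 mm


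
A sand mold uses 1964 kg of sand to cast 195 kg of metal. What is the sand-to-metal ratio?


Formula: Sand-to-Metal Ratio = W_sand / W_metal
Ratio = 1964 kg / 195 kg = 10.0718

10.0718


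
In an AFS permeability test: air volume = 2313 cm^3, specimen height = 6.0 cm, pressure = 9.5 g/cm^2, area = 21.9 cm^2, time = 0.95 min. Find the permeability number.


Formula: Permeability Number P = (V * H) / (p * A * t)
Numerator: V * H = 2313 * 6.0 = 13878.0
Denominator: p * A * t = 9.5 * 21.9 * 0.95 = 197.6475
P = 13878.0 / 197.6475 = 70.2159

Final answer: 70.2159


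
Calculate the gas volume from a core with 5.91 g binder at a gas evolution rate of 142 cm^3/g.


Formula: V_gas = W_binder * gas_evolution_rate
V = 5.91 g * 142 cm^3/g = 839.2200 cm^3

Final answer: 839.2200 cm^3


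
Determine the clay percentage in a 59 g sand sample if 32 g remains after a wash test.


Formula: Clay% = (W_total - W_washed) / W_total * 100
Clay mass = 59 - 32 = 27 g
Clay% = 27 / 59 * 100 = 45.7627%

45.7627%


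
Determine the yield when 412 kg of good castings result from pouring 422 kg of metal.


Formula: Casting Yield = (W_good / W_total) * 100
Yield = (412 kg / 422 kg) * 100 = 97.6303%


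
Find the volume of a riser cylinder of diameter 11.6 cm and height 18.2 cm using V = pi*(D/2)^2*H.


Formula: V = pi * (D/2)^2 * H  (cylinder volume)
Radius = D/2 = 11.6/2 = 5.8 cm
V = pi * 5.8^2 * 18.2 = 1923.4338 cm^3

Answer: 1923.4338 cm^3


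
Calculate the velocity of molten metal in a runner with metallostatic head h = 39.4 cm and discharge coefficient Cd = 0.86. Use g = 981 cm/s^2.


Formula: v = Cd * sqrt(2 * g * h)  (Torricelli with discharge coefficient)
2*g*h = 2 * 981 * 39.4 = 77302.8 cm^2/s^2
sqrt(77302.8) = 278.03381 cm/s
v = 0.86 * 278.03381 = 239.1091 cm/s

Answer: 239.1091 cm/s


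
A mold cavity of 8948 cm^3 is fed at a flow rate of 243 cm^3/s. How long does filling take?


Formula: t_fill = V_mold / Q_flow
t = 8948 cm^3 / 243 cm^3/s = 36.8230 s

36.8230 s


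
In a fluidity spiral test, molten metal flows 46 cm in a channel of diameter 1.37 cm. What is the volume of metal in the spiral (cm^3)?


Formula: V = pi * (d/2)^2 * L  (cylinder volume)
Radius = 1.37/2 = 0.685 cm
V = pi * 0.685^2 * 46 = 67.8092 cm^3

Final answer: 67.8092 cm^3


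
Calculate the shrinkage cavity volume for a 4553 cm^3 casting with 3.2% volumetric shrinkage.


Formula: V_shrink = V_casting * shrinkage_pct / 100
V_shrink = 4553 cm^3 * 3.2 / 100 = 145.6960 cm^3

Final answer: 145.6960 cm^3


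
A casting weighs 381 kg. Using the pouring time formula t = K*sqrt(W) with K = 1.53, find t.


Formula: t = K * sqrt(W)
sqrt(W) = sqrt(381) = 19.51922
t = 1.53 * 19.51922 = 29.8644 s

Answer: 29.8644 s


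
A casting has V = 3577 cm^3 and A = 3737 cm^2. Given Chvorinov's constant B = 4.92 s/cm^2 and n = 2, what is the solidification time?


Formula: t_s = B * (V/A)^n  (Chvorinov's rule, n=2)
Modulus M = V/A = 3577/3737 = 0.957185 cm
M^2 = 0.957185^2 = 0.916203 cm^2
t_s = 4.92 * 0.916203 = 4.5077 s


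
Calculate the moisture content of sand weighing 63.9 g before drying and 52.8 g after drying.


Formula: MC = (W_wet - W_dry) / W_wet * 100
Water mass = 63.9 - 52.8 = 11.1 g
MC = 11.1 / 63.9 * 100 = 17.3709%

Final answer: 17.3709%


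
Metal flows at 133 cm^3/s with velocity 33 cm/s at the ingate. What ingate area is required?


Formula: A_ingate = Q / v  (continuity equation)
A = 133 cm^3/s / 33 cm/s = 4.0303 cm^2

4.0303 cm^2


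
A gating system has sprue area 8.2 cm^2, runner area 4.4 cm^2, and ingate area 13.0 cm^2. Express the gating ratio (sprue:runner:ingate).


Sprue:Runner:Ingate = 1 : 4.4/8.2 : 13.0/8.2 = 1:0.54:1.59


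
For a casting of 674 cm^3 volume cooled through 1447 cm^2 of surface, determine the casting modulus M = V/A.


Formula: Casting Modulus M = V / A
M = 674 cm^3 / 1447 cm^2 = 0.4658 cm

0.4658 cm


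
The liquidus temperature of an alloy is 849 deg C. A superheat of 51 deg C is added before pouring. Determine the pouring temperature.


Formula: T_pour = T_melt + Superheat
T_pour = 849 + 51 = 900 deg C


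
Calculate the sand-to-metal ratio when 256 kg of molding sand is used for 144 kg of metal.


Formula: Sand-to-Metal Ratio = W_sand / W_metal
Ratio = 256 kg / 144 kg = 1.7778

Answer: 1.7778


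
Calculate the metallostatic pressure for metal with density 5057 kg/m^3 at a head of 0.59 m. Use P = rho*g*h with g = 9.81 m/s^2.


Formula: P = rho * g * h
rho * g = 5057 * 9.81 = 49609.17 N/m^3
P = 49609.17 * 0.59 = 29269.4103 Pa

Final answer: 29269.4103 Pa


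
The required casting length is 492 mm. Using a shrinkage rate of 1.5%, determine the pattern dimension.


Formula: L_pattern = L_casting * (1 + shrinkage_rate/100)
Shrinkage factor = 1 + 1.5/100 = 1.015
L_pattern = 492 mm * 1.015 = 499.3800 mm


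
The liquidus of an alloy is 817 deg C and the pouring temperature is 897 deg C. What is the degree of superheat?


Formula: Superheat = T_pour - T_melt
Superheat = 897 - 817 = 80 deg C


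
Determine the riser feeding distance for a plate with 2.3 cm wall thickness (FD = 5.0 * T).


Formula: FD = 5.0 * T  (riser feeding-distance rule)
FD = 5.0 * 2.3 cm = 11.5000 cm


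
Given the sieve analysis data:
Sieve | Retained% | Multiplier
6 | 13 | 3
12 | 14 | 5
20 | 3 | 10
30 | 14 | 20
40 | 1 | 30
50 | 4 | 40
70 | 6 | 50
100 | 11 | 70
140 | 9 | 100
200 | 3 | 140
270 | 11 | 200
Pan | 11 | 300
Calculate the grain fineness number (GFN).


Formula: GFN = sum(pct * multiplier) / sum(pct)
sum(pct * multiplier) = 8499
sum(pct) = 100
GFN = 8499 / 100 = 84.99

84.99


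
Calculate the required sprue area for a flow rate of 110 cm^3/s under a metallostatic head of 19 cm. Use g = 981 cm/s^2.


Formula: v = sqrt(2*g*h), A = Q/v
Velocity: v = sqrt(2 * 981 * 19) = sqrt(37278) = 193.0751 cm/s
Sprue area: A = Q / v = 110 / 193.0751 = 0.5697 cm^2


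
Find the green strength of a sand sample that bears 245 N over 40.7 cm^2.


Formula: Compressive Strength = Force / Area
Strength = 245 N / 40.7 cm^2 = 6.0197 N/cm^2

Answer: 6.0197 N/cm^2


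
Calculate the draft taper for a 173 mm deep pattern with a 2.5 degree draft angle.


Formula: taper = depth * tan(draft_angle)
tan(2.5 deg) = 0.0436609
taper = 173 mm * 0.0436609 = 7.5533 mm

Answer: 7.5533 mm


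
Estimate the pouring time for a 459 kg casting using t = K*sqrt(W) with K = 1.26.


Formula: t = K * sqrt(W)
sqrt(W) = sqrt(459) = 21.42429
t = 1.26 * 21.42429 = 26.9946 s

Final answer: 26.9946 s


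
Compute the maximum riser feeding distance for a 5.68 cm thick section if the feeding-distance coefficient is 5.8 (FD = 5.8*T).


Formula: FD = 5.8 * T  (riser feeding-distance rule)
FD = 5.8 * 5.68 cm = 32.9440 cm

Final answer: 32.9440 cm


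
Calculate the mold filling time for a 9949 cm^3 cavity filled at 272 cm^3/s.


Formula: t_fill = V_mold / Q_flow
t = 9949 cm^3 / 272 cm^3/s = 36.5772 s


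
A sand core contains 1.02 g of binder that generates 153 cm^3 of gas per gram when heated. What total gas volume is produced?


Formula: V_gas = W_binder * gas_evolution_rate
V = 1.02 g * 153 cm^3/g = 156.0600 cm^3

156.0600 cm^3


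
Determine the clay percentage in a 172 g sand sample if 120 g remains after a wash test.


Formula: Clay% = (W_total - W_washed) / W_total * 100
Clay mass = 172 - 120 = 52 g
Clay% = 52 / 172 * 100 = 30.2326%

Final answer: 30.2326%


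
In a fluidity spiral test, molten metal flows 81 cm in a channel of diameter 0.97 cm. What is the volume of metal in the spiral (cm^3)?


Formula: V = pi * (d/2)^2 * L  (cylinder volume)
Radius = 0.97/2 = 0.485 cm
V = pi * 0.485^2 * 81 = 59.8575 cm^3


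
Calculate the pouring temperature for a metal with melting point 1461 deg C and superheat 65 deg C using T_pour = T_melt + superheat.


Formula: T_pour = T_melt + Superheat
T_pour = 1461 + 65 = 1526 deg C

Final answer: 1526 deg C


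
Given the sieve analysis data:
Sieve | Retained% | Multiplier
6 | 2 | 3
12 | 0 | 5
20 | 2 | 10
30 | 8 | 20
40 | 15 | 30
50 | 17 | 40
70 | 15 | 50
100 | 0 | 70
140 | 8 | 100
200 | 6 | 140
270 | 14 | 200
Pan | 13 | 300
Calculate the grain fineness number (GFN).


Formula: GFN = sum(pct * multiplier) / sum(pct)
sum(pct * multiplier) = 10406
sum(pct) = 100
GFN = 10406 / 100 = 104.06

104.06


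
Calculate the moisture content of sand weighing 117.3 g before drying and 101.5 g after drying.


Formula: MC = (W_wet - W_dry) / W_wet * 100
Water mass = 117.3 - 101.5 = 15.8 g
MC = 15.8 / 117.3 * 100 = 13.4697%

Final answer: 13.4697%


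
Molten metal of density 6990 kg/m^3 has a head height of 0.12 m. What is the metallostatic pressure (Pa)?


Formula: P = rho * g * h
rho * g = 6990 * 9.81 = 68571.9 N/m^3
P = 68571.9 * 0.12 = 8228.6280 Pa

Final answer: 8228.6280 Pa


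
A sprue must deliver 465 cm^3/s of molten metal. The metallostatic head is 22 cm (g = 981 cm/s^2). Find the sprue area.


Formula: v = sqrt(2*g*h), A = Q/v
Velocity: v = sqrt(2 * 981 * 22) = sqrt(43164) = 207.7595 cm/s
Sprue area: A = Q / v = 465 / 207.7595 = 2.2382 cm^2

Final answer: 2.2382 cm^2


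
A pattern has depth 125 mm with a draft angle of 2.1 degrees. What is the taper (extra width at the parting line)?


Formula: taper = depth * tan(draft_angle)
tan(2.1 deg) = 0.0366683
taper = 125 mm * 0.0366683 = 4.5835 mm


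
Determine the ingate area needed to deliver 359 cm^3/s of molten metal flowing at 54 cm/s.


Formula: A_ingate = Q / v  (continuity equation)
A = 359 cm^3/s / 54 cm/s = 6.6481 cm^2

Answer: 6.6481 cm^2


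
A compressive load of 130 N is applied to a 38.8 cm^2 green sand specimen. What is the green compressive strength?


Formula: Compressive Strength = Force / Area
Strength = 130 N / 38.8 cm^2 = 3.3505 N/cm^2


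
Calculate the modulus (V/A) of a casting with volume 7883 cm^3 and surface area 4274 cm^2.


Formula: Casting Modulus M = V / A
M = 7883 cm^3 / 4274 cm^2 = 1.8444 cm

1.8444 cm


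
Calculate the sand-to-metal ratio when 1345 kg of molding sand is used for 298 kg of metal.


Formula: Sand-to-Metal Ratio = W_sand / W_metal
Ratio = 1345 kg / 298 kg = 4.5134


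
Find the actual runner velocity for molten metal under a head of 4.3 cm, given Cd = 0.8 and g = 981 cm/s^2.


Formula: v = Cd * sqrt(2 * g * h)  (Torricelli with discharge coefficient)
2*g*h = 2 * 981 * 4.3 = 8436.6 cm^2/s^2
sqrt(8436.6) = 91.85097 cm/s
v = 0.8 * 91.85097 = 73.4808 cm/s


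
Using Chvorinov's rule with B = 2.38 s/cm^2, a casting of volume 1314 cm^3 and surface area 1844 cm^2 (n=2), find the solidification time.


Formula: t_s = B * (V/A)^n  (Chvorinov's rule, n=2)
Modulus M = V/A = 1314/1844 = 0.712581 cm
M^2 = 0.712581^2 = 0.507772 cm^2
t_s = 2.38 * 0.507772 = 1.2085 s

1.2085 s


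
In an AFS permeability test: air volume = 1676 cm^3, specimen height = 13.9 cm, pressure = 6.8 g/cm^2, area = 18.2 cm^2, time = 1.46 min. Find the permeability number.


Formula: Permeability Number P = (V * H) / (p * A * t)
Numerator: V * H = 1676 * 13.9 = 23296.4
Denominator: p * A * t = 6.8 * 18.2 * 1.46 = 180.6896
P = 23296.4 / 180.6896 = 128.9305


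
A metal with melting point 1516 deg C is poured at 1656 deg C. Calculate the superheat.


Formula: Superheat = T_pour - T_melt
Superheat = 1656 - 1516 = 140 deg C

Answer: 140 deg C


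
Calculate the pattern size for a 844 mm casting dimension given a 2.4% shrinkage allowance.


Formula: L_pattern = L_casting * (1 + shrinkage_rate/100)
Shrinkage factor = 1 + 2.4/100 = 1.024
L_pattern = 844 mm * 1.024 = 864.2560 mm


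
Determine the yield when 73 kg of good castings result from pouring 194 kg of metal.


Formula: Casting Yield = (W_good / W_total) * 100
Yield = (73 kg / 194 kg) * 100 = 37.6289%

37.6289%


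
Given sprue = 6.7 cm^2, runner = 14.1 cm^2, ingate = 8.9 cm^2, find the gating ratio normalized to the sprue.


Sprue:Runner:Ingate = 1 : 14.1/6.7 : 8.9/6.7 = 1:2.10:1.33

Final answer: 1:2.10:1.33


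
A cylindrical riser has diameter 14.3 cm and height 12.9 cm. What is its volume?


Formula: V = pi * (D/2)^2 * H  (cylinder volume)
Radius = D/2 = 14.3/2 = 7.15 cm
V = pi * 7.15^2 * 12.9 = 2071.8183 cm^3

2071.8183 cm^3


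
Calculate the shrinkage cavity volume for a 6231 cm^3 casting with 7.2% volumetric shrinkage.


Formula: V_shrink = V_casting * shrinkage_pct / 100
V_shrink = 6231 cm^3 * 7.2 / 100 = 448.6320 cm^3


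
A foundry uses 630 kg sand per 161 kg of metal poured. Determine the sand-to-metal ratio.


Formula: Sand-to-Metal Ratio = W_sand / W_metal
Ratio = 630 kg / 161 kg = 3.9130


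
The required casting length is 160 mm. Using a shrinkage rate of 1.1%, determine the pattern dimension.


Formula: L_pattern = L_casting * (1 + shrinkage_rate/100)
Shrinkage factor = 1 + 1.1/100 = 1.011
L_pattern = 160 mm * 1.011 = 161.7600 mm


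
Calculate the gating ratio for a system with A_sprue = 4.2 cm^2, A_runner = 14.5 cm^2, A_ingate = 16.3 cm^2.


Sprue:Runner:Ingate = 1 : 14.5/4.2 : 16.3/4.2 = 1:3.45:3.88

Answer: 1:3.45:3.88


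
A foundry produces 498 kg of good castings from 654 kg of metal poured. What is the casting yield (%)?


Formula: Casting Yield = (W_good / W_total) * 100
Yield = (498 kg / 654 kg) * 100 = 76.1468%


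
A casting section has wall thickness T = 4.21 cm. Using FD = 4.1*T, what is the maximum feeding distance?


Formula: FD = 4.1 * T  (riser feeding-distance rule)
FD = 4.1 * 4.21 cm = 17.2610 cm

Answer: 17.2610 cm


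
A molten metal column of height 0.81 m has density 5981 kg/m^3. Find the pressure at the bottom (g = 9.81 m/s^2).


Formula: P = rho * g * h
rho * g = 5981 * 9.81 = 58673.61 N/m^3
P = 58673.61 * 0.81 = 47525.6241 Pa

Final answer: 47525.6241 Pa


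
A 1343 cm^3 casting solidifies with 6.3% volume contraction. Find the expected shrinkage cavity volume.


Formula: V_shrink = V_casting * shrinkage_pct / 100
V_shrink = 1343 cm^3 * 6.3 / 100 = 84.6090 cm^3


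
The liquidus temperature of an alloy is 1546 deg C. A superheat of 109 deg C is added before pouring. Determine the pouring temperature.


Formula: T_pour = T_melt + Superheat
T_pour = 1546 + 109 = 1655 deg C

Final answer: 1655 deg C


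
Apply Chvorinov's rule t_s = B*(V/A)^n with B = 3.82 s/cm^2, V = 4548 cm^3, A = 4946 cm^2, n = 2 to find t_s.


Formula: t_s = B * (V/A)^n  (Chvorinov's rule, n=2)
Modulus M = V/A = 4548/4946 = 0.919531 cm
M^2 = 0.919531^2 = 0.845537 cm^2
t_s = 3.82 * 0.845537 = 3.2300 s

Final answer: 3.2300 s


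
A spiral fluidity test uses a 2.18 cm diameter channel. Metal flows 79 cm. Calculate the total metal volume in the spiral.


Formula: V = pi * (d/2)^2 * L  (cylinder volume)
Radius = 2.18/2 = 1.09 cm
V = pi * 1.09^2 * 79 = 294.8696 cm^3

294.8696 cm^3


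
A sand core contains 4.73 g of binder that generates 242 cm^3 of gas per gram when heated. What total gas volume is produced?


Formula: V_gas = W_binder * gas_evolution_rate
V = 4.73 g * 242 cm^3/g = 1144.6600 cm^3

Final answer: 1144.6600 cm^3


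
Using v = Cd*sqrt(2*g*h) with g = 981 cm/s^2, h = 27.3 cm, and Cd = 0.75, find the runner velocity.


Formula: v = Cd * sqrt(2 * g * h)  (Torricelli with discharge coefficient)
2*g*h = 2 * 981 * 27.3 = 53562.6 cm^2/s^2
sqrt(53562.6) = 231.43595 cm/s
v = 0.75 * 231.43595 = 173.5770 cm/s
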